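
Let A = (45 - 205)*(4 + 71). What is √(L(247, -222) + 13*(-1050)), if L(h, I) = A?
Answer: 15*I*√114 ≈ 160.16*I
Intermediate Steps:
A = -12000 (A = -160*75 = -12000)
L(h, I) = -12000
√(L(247, -222) + 13*(-1050)) = √(-12000 + 13*(-1050)) = √(-12000 - 13650) = √(-25650) = 15*I*√114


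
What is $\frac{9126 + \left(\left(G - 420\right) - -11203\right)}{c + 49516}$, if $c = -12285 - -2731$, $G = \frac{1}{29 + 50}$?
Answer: $\frac{786406}{1578499} \approx 0.4982$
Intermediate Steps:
$G = \frac{1}{79} \approx 0.012658$
$c = -9554$ ($c = -12285 + 2731 = -9554$)
$\frac{9126 + \left(\left(G - 420\right) - -11203\right)}{c + 49516} = \frac{9126 + \left(\left(\frac{1}{79} - 420\right) - -11203\right)}{-9554 + 49516} = \frac{9126 + \left(\left(\frac{1}{79} - 420\right) + 11203\right)}{39962} = \left(9126 + \left(- \frac{33179}{79} + 11203\right)\right) \frac{1}{39962} = \left(9126 + \frac{851858}{79}\right) \frac{1}{39962} = \frac{1572812}{79} \cdot \frac{1}{39962} = \frac{786406}{1578499}$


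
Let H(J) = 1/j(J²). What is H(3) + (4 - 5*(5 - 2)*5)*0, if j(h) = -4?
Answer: -¼ ≈ -0.25000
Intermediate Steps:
H(J) = -¼ (H(J) = 1/(-4) = -¼)
H(3) + (4 - 5*(5 - 2)*5)*0 = -¼ + (4 - 5*(5 - 2)*5)*0 = -¼ + (4 - 5*3*5)*0 = -¼ + (4 - 15*5)*0 = -¼ + (4 - 75)*0 = -¼ - 71*0 = -¼ + 0 = -¼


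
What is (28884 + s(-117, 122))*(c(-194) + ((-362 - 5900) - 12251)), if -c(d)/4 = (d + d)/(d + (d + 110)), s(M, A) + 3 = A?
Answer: -74656129249/139 ≈ -5.3709e+8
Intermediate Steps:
s(M, A) = -3 + A
c(d) = -8*d/(110 + 2*d) (c(d) = -4*(d + d)/(d + (d + 110)) = -4*2*d/(d + (110 + d)) = -4*2*d/(110 + 2*d) = -8*d/(110 + 2*d))
(28884 + s(-117, 122))*(c(-194) + ((-362 - 5900) - 12251)) = (28884 + (-3 + 122))*(-4*(-194)/(55 - 194) + ((-362 - 5900) - 12251)) = (28884 + 119)*(-4*(-194)/(-139) + (-6262 - 12251)) = 29003*(-4*(-194)*(-1/139) - 18513) = 29003*(-776/139 - 18513) = 29003*(-2574083/139) = -74656129249/139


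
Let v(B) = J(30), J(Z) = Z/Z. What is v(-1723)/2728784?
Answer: 1/2728784 ≈ 3.6646e-7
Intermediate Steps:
J(Z) = 1
v(B) = 1
v(-1723)/2728784 = 1/2728784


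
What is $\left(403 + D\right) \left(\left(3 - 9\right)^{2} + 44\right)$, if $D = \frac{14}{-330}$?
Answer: $\frac{1063808}{33} \approx 32237.0$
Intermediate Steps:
$D = - \frac{7}{165}$ ($D = 14 \left(- \frac{1}{330}\right) = - \frac{7}{165} \approx -0.042424$)
$\left(403 + D\right) \left(\left(3 - 9\right)^{2} + 44\right) = \left(403 - \frac{7}{165}\right) \left(\left(3 - 9\right)^{2} + 44\right) = \frac{66488 \left(\left(-6\right)^{2} + 44\right)}{165} = \frac{66488 \left(36 + 44\right)}{165} = \frac{66488}{165} \cdot 80 = \frac{1063808}{33}$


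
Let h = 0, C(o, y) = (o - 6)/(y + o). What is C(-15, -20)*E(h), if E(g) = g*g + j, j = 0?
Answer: 0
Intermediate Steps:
C(o, y) = (-6 + o)/(o + y)
E(g) = g**2 (E(g) = g*g + 0 = g**2 + 0 = g**2)
C(-15, -20)*E(h) = ((-6 - 15)/(-15 - 20))*0**2 = (-21/(-35))*0 = -1/35*(-21)*0 = (3/5)*0 = 0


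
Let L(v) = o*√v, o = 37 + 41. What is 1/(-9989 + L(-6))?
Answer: -9989/99816625 - 78*I*√6/99816625 ≈ -0.00010007 - 1.9141e-6*I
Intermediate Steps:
o = 78
L(v) = 78*√v
1/(-9989 + L(-6)) = 1/(-9989 + 78*√(-6)) = 1/(-9989 + 78*(I*√6)) = 1/(-9989 + 78*I*√6)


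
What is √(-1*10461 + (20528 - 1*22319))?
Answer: 2*I*√3063 ≈ 110.69*I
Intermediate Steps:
√(-1*10461 + (20528 - 1*22319)) = √(-10461 + (20528 - 22319)) = √(-10461 - 1791) = √(-12252) = 2*I*√3063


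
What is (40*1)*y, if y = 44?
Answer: 1760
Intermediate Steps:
(40*1)*y = (40*1)*44 = 40*44 = 1760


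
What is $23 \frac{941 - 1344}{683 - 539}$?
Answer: $- \frac{9269}{144} \approx -64.368$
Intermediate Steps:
$23 \frac{941 - 1344}{683 - 539} = 23 \left(- \frac{403}{144}\right) = - \frac{9269}{144}$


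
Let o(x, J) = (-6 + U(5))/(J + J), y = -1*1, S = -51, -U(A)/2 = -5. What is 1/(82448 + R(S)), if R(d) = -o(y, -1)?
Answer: 1/82450 ≈ 1.2129e-5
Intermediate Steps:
U(A) = 10 (U(A) = -2*(-5) = 10)
y = -1
o(x, J) = 2/J (o(x, J) = (-6 + 10)/(J + J) = 4/((2*J)) = 4*(1/(2*J)) = 2/J)
R(d) = 2 (R(d) = -2/(-1) = -2*(-1) = -1*(-2) = 2)
1/(82448 + R(S)) = 1/(82448 + 2) = 1/82450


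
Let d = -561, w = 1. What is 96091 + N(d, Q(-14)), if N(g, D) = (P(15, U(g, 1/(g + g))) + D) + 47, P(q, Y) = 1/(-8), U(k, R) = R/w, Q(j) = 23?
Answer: 769287/8 ≈ 96161.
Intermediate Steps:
U(k, R) = R (U(k, R) = R/1 = R*1 = R)
P(q, Y) = -1/8 (P(q, Y) = 1*(-1/8) = -1/8)
N(g, D) = 375/8 + D (N(g, D) = (-1/8 + D) + 47 = 375/8 + D)
96091 + N(d, Q(-14)) = 96091 + (375/8 + 23) = 96091 + 559/8 = 769287/8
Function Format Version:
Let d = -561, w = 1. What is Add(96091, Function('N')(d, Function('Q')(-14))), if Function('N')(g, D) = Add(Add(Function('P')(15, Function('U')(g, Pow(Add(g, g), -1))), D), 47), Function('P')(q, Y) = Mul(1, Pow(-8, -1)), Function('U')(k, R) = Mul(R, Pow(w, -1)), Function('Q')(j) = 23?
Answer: Rational(769287, 8) ≈ 96161.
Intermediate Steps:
Function('U')(k, R) = R (Function('U')(k, R) = Mul(R, Pow(1, -1)) = Mul(R, 1) = R)
Function('P')(q, Y) = Rational(-1, 8) (Function('P')(q, Y) = Mul(1, Rational(-1, 8)) = Rational(-1, 8))
Function('N')(g, D) = Add(Rational(375, 8), D) (Function('N')(g, D) = Add(Add(Rational(-1, 8), D), 47) = Add(Rational(375, 8), D))
Add(96091, Function('N')(d, Function('Q')(-14))) = Add(96091, Add(Rational(375, 8), 23)) = Add(96091, Rational(559, 8)) = Rational(769287, 8)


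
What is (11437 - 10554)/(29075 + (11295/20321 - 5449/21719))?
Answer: 389713638517/12832438142901 ≈ 0.030369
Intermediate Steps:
(11437 - 10554)/(29075 + (11295/20321 - 5449/21719)) = 883/(29075 + (11295*(1/20321) - 5449*1/21719)) = 883/(29075 + (11295/20321 - 5449/21719)) = 883/(29075 + 134586976/441351799) = 883/(12832438142901/441351799) = 883*(441351799/12832438142901) = 389713638517/12832438142901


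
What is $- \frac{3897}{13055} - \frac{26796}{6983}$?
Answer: $- \frac{377034531}{91163065} \approx -4.1358$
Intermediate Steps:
$- \frac{3897}{13055} - \frac{26796}{6983} = - \frac{377034531}{91163065}$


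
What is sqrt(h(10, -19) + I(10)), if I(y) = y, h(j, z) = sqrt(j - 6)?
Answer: 2*sqrt(3) ≈ 3.4641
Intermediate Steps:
h(j, z) = sqrt(-6 + j)
sqrt(h(10, -19) + I(10)) = sqrt(sqrt(-6 + 10) + 10) = sqrt(sqrt(4) + 10) = sqrt(2 + 10) = sqrt(12) = 2*sqrt(3)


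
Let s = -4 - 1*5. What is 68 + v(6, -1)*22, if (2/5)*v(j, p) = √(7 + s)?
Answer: 68 + 55*I*√2 ≈ 68.0 + 77.782*I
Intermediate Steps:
s = -9 (s = -4 - 5 = -9)
v(j, p) = 5*I*√2/2 (v(j, p) = 5*√(7 - 9)/2 = 5*√(-2)/2 = 5*(I*√2)/2 = 5*I*√2/2)
68 + v(6, -1)*22 = 68 + (5*I*√2/2)*22 = 68 + 55*I*√2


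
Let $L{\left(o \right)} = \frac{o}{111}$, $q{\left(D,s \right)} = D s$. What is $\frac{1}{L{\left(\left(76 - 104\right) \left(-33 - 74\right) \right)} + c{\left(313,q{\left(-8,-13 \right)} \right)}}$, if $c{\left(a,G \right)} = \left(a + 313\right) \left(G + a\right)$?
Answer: $\frac{111}{28978658} \approx 3.8304 \cdot 10^{-6}$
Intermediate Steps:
$c{\left(a,G \right)} = \left(313 + a\right) \left(G + a\right)$
$L{\left(o \right)} = \frac{o}{111}$ ($L{\left(o \right)} = o \frac{1}{111} = \frac{o}{111}$)
$\frac{1}{L{\left(\left(76 - 104\right) \left(-33 - 74\right) \right)} + c{\left(313,q{\left(-8,-13 \right)} \right)}} = \frac{1}{\frac{\left(76 - 104\right) \left(-33 - 74\right)}{111} + \left(313^{2} + 313 \left(\left(-8\right) \left(-13\right)\right) + 313 \cdot 313 + \left(-8\right) \left(-13\right) 313\right)} = \frac{1}{\frac{\left(-28\right) \left(-107\right)}{111} + \left(97969 + 313 \cdot 104 + 97969 + 104 \cdot 313\right)} = \frac{1}{\frac{1}{111} \cdot 2996 + \left(97969 + 32552 + 97969 + 32552\right)} = \frac{1}{\frac{2996}{111} + 261042} = \frac{1}{\frac{28978658}{111}} = \frac{111}{28978658}$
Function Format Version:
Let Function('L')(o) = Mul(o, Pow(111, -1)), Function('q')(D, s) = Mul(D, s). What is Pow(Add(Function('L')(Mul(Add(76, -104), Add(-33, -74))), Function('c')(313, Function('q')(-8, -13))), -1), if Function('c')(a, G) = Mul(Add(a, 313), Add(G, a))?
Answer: Rational(111, 28978658) ≈ 3.8304e-6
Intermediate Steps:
Function('c')(a, G) = Mul(Add(313, a), Add(G, a))
Function('L')(o) = Mul(Rational(1, 111), o) (Function('L')(o) = Mul(o, Rational(1, 111)) = Mul(Rational(1, 111), o))
Pow(Add(Function('L')(Mul(Add(76, -104), Add(-33, -74))), Function('c')(313, Function('q')(-8, -13))), -1) = Pow(Add(Mul(Rational(1, 111), Mul(Add(76, -104), Add(-33, -74))), Add(Pow(313, 2), Mul(313, Mul(-8, -13)), Mul(313, 313), Mul(Mul(-8, -13), 313))), -1) = Pow(Add(Mul(Rational(1, 111), Mul(-28, -107)), Add(97969, Mul(313, 104), 97969, Mul(104, 313))), -1) = Pow(Add(Mul(Rational(1, 111), 2996), Add(97969, 32552, 97969, 32552)), -1) = Pow(Add(Rational(2996, 111), 261042), -1) = Pow(Rational(28978658, 111), -1) = Rational(111, 28978658)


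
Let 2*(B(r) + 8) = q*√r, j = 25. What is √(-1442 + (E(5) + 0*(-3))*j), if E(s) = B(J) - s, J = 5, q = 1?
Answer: √(-7068 + 50*√5)/2 ≈ 41.702*I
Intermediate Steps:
B(r) = -8 + √r/2 (B(r) = -8 + (1*√r)/2 = -8 + √r/2)
E(s) = -8 + √5/2 - s (E(s) = (-8 + √5/2) - s = -8 + √5/2 - s)
√(-1442 + (E(5) + 0*(-3))*j) = √(-1442 + ((-8 + √5/2 - 1*5) + 0*(-3))*25) = √(-1442 + ((-8 + √5/2 - 5) + 0)*25) = √(-1442 + ((-13 + √5/2) + 0)*25) = √(-1442 + (-13 + √5/2)*25) = √(-1442 + (-325 + 25*√5/2)) = √(-1767 + 25*√5/2)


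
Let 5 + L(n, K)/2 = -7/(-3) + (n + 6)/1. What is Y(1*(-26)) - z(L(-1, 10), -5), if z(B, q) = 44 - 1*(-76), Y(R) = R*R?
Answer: 556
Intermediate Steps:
L(n, K) = 20/3 + 2*n (L(n, K) = -10 + 2*(-7/(-3) + (n + 6)/1) = -10 + 2*(-7*(-1/3) + (6 + n)*1) = -10 + 2*(7/3 + (6 + n)) = -10 + 2*(25/3 + n) = -10 + (50/3 + 2*n) = 20/3 + 2*n)
Y(R) = R**2
z(B, q) = 120 (z(B, q) = 44 + 76 = 120)
Y(1*(-26)) - z(L(-1, 10), -5) = (1*(-26))**2 - 1*120 = (-26)**2 - 120 = 676 - 120 = 556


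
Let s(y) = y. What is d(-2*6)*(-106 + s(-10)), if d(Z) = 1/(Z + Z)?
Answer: 29/6 ≈ 4.8333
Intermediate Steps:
d(Z) = 1/(2*Z)
d(-2*6)*(-106 + s(-10)) = (1/(2*((-2*6))))*(-106 - 10) = ((½)/(-12))*(-116) = ((½)*(-1/12))*(-116) = -1/24*(-116) = 29/6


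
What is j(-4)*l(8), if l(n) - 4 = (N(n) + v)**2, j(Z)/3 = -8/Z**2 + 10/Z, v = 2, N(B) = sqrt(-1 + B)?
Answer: -135 - 36*sqrt(7) ≈ -230.25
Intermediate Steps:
j(Z) = -24/Z**2 + 30/Z (j(Z) = 3*(-8/Z**2 + 10/Z) = -24/Z**2 + 30/Z)
l(n) = 4 + (2 + sqrt(-1 + n))**2 (l(n) = 4 + (sqrt(-1 + n) + 2)**2 = 4 + (2 + sqrt(-1 + n))**2)
j(-4)*l(8) = (6*(-4 + 5*(-4))/(-4)**2)*(4 + (2 + sqrt(-1 + 8))**2) = (6*(1/16)*(-4 - 20))*(4 + (2 + sqrt(7))**2) = (6*(1/16)*(-24))*(4 + (2 + sqrt(7))**2) = -9*(4 + (2 + sqrt(7))**2) = -36 - 9*(2 + sqrt(7))**2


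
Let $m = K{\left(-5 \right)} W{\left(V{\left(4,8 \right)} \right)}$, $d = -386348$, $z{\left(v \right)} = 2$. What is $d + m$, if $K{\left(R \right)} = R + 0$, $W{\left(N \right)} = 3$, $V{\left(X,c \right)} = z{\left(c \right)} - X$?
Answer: $-386363$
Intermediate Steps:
$V{\left(X,c \right)} = 2 - X$
$K{\left(R \right)} = R$
$m = -15$ ($m = \left(-5\right) 3 = -15$)
$d + m = -386348 - 15 = -386363$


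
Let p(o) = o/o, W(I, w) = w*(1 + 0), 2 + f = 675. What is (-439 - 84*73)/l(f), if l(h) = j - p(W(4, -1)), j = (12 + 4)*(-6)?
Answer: 6571/97 ≈ 67.742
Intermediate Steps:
f = 673 (f = -2 + 675 = 673)
W(I, w) = w (W(I, w) = w*1 = w)
p(o) = 1
j = -96 (j = 16*(-6) = -96)
l(h) = -97 (l(h) = -96 - 1*1 = -96 - 1 = -97)
(-439 - 84*73)/l(f) = (-439 - 84*73)/(-97) = (-439 - 6132)*(-1/97) = -6571*(-1/97) = 6571/97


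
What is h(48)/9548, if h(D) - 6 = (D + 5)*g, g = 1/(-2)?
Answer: -41/19096 ≈ -0.0021470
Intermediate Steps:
g = -½ (g = 1*(-½) = -½ ≈ -0.50000)
h(D) = 7/2 - D/2 (h(D) = 6 + (D + 5)*(-½) = 6 + (5 + D)*(-½) = 6 + (-5/2 - D/2) = 7/2 - D/2)
h(48)/9548 = (7/2 - ½*48)/9548 = (7/2 - 24)*(1/9548) = -41/2*1/9548 = -41/19096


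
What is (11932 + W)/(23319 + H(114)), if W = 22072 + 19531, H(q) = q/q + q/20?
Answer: 535350/233257 ≈ 2.2951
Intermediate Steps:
H(q) = 1 + q/20 (H(q) = 1 + q*(1/20) = 1 + q/20)
W = 41603
(11932 + W)/(23319 + H(114)) = (11932 + 41603)/(23319 + (1 + (1/20)*114)) = 53535/(23319 + (1 + 57/10)) = 53535/(23319 + 67/10) = 53535/(233257/10) = 53535*(10/233257) = 535350/233257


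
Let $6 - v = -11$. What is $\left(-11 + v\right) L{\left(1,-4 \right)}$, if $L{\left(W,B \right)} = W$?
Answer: $6$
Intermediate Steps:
$v = 17$ ($v = 6 - -11 = 6 + 11 = 17$)
$\left(-11 + v\right) L{\left(1,-4 \right)} = \left(-11 + 17\right) 1 = 6 \cdot 1 = 6$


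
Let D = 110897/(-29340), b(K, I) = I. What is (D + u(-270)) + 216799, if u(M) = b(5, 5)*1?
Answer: 6360918463/29340 ≈ 2.1680e+5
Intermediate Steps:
D = -110897/29340 (D = 110897*(-1/29340) = -110897/29340 ≈ -3.7797)
u(M) = 5 (u(M) = 5*1 = 5)
(D + u(-270)) + 216799 = (-110897/29340 + 5) + 216799 = 35803/29340 + 216799 = 6360918463/29340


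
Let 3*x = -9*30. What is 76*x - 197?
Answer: -7037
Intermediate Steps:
x = -90 (x = (-9*30)/3 = (1/3)*(-270) = -90)
76*x - 197 = 76*(-90) - 197 = -6840 - 197 = -7037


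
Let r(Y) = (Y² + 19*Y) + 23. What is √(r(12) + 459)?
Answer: √854 ≈ 29.223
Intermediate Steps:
r(Y) = 23 + Y² + 19*Y
√(r(12) + 459) = √((23 + 12² + 19*12) + 459) = √((23 + 144 + 228) + 459) = √(395 + 459) = √854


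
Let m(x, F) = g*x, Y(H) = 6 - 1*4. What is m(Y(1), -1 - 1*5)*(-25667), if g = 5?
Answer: -256670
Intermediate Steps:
Y(H) = 2 (Y(H) = 6 - 4 = 2)
m(x, F) = 5*x
m(Y(1), -1 - 1*5)*(-25667) = (5*2)*(-25667) = 10*(-25667) = -256670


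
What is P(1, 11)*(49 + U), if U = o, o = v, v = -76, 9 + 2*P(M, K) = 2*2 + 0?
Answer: 135/2 ≈ 67.500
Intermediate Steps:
P(M, K) = -5/2 (P(M, K) = -9/2 + (2*2 + 0)/2 = -9/2 + (4 + 0)/2 = -9/2 + (½)*4 = -9/2 + 2 = -5/2)
o = -76
U = -76
P(1, 11)*(49 + U) = -5*(49 - 76)/2 = -5/2*(-27) = 135/2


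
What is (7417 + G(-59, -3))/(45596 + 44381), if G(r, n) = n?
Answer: 7414/89977 ≈ 0.082399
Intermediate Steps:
(7417 + G(-59, -3))/(45596 + 44381) = (7417 - 3)/(45596 + 44381) = 7414/89977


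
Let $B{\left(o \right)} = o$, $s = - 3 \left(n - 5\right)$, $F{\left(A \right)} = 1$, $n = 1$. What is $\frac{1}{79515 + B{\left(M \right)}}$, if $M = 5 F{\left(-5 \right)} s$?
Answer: $\frac{1}{79575} \approx 1.2567 \cdot 10^{-5}$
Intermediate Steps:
$s = 12$ ($s = - 3 \left(1 - 5\right) = \left(-3\right) \left(-4\right) = 12$)
$M = 60$ ($M = 5 \cdot 1 \cdot 12 = 5 \cdot 12 = 60$)
$\frac{1}{79515 + B{\left(M \right)}} = \frac{1}{79515 + 60} = \frac{1}{79575}$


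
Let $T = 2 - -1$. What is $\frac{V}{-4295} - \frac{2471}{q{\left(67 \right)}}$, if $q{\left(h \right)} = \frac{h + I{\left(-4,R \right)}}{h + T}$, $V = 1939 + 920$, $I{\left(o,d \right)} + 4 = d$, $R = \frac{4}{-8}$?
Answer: $- \frac{59446787}{21475} \approx -2768.2$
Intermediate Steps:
$R = - \frac{1}{2}$ ($R = 4 \left(- \frac{1}{8}\right) = - \frac{1}{2} \approx -0.5$)
$I{\left(o,d \right)} = -4 + d$
$T = 3$ ($T = 2 + 1 = 3$)
$V = 2859$
$q{\left(h \right)} = \frac{- \frac{9}{2} + h}{3 + h}$ ($q{\left(h \right)} = \frac{h - \frac{9}{2}}{h + 3} = \frac{h - \frac{9}{2}}{3 + h} = \frac{- \frac{9}{2} + h}{3 + h}$)
$\frac{V}{-4295} - \frac{2471}{q{\left(67 \right)}} = \frac{2859}{-4295} - \frac{2471}{\frac{1}{3 + 67} \left(- \frac{9}{2} + 67\right)} = 2859 \left(- \frac{1}{4295}\right) - \frac{2471}{\frac{1}{70} \cdot \frac{125}{2}} = - \frac{2859}{4295} - \frac{2471}{\frac{1}{70} \cdot \frac{125}{2}} = - \frac{2859}{4295} - \frac{2471}{\frac{25}{28}} = - \frac{2859}{4295} - \frac{69188}{25} = - \frac{59446787}{21475}$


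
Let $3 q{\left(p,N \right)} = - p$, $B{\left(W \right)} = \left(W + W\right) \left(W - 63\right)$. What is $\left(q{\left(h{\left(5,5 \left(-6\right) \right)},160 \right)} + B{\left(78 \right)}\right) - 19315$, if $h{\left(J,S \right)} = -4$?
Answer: $- \frac{50921}{3} \approx -16974.0$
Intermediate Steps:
$B{\left(W \right)} = 2 W \left(-63 + W\right)$
$q{\left(p,N \right)} = - \frac{p}{3}$ ($q{\left(p,N \right)} = \frac{\left(-1\right) p}{3} = - \frac{p}{3}$)
$\left(q{\left(h{\left(5,5 \left(-6\right) \right)},160 \right)} + B{\left(78 \right)}\right) - 19315 = \left(\left(- \frac{1}{3}\right) \left(-4\right) + 2 \cdot 78 \left(-63 + 78\right)\right) - 19315 = \left(\frac{4}{3} + 2 \cdot 78 \cdot 15\right) - 19315 = \left(\frac{4}{3} + 2340\right) - 19315 = \frac{7024}{3} - 19315 = - \frac{50921}{3}$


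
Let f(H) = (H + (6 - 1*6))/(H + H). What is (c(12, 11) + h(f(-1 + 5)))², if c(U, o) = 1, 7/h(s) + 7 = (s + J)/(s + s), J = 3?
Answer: 1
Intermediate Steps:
f(H) = ½ (f(H) = (H + (6 - 6))/((2*H)) = (H + 0)*(1/(2*H)) = H*(1/(2*H)) = ½)
h(s) = 7/(-7 + (3 + s)/(2*s)) (h(s) = 7/(-7 + (s + 3)/(s + s)) = 7/(-7 + (3 + s)/((2*s))) = 7/(-7 + (3 + s)*(1/(2*s))) = 7/(-7 + (3 + s)/(2*s)))
(c(12, 11) + h(f(-1 + 5)))² = (1 - 14*½/(-3 + 13*(½)))² = (1 - 14*½/(-3 + 13/2))² = (1 - 14*½/7/2)² = (1 - 14*½*2/7)² = (1 - 2)² = (-1)² = 1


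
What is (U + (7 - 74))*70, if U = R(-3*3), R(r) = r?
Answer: -5320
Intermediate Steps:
U = -9 (U = -3*3 = -9)
(U + (7 - 74))*70 = (-9 + (7 - 74))*70 = (-9 - 67)*70 = -76*70 = -5320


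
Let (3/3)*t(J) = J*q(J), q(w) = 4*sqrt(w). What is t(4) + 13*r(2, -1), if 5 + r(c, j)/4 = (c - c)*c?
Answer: -228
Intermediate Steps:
r(c, j) = -20 (r(c, j) = -20 + 4*((c - c)*c) = -20 + 4*(0*c) = -20 + 4*0 = -20 + 0 = -20)
t(J) = 4*J**(3/2) (t(J) = J*(4*sqrt(J)) = 4*J**(3/2))
t(4) + 13*r(2, -1) = 4*4**(3/2) + 13*(-20) = 4*8 - 260 = 32 - 260 = -228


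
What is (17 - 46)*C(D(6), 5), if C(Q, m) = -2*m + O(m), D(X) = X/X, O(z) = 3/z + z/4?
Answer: 4727/20 ≈ 236.35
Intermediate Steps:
O(z) = 3/z + z/4 (O(z) = 3/z + z*(1/4) = 3/z + z/4)
D(X) = 1
C(Q, m) = 3/m - 7*m/4 (C(Q, m) = -2*m + (3/m + m/4) = 3/m - 7*m/4)
(17 - 46)*C(D(6), 5) = (17 - 46)*(3/5 - 7/4*5) = -29*(3*(1/5) - 35/4) = -29*(3/5 - 35/4) = -29*(-163/20) = 4727/20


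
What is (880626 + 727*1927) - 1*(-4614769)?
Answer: 6896324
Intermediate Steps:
(880626 + 727*1927) - 1*(-4614769) = (880626 + 1400929) + 4614769 = 2281555 + 4614769 = 6896324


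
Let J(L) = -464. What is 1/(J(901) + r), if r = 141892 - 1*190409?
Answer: -1/48981 ≈ -2.0416e-5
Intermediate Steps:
r = -48517 (r = 141892 - 190409 = -48517)
1/(J(901) + r) = 1/(-464 - 48517) = 1/(-48981) = -1/48981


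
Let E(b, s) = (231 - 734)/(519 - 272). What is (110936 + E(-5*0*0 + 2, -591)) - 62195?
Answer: 12038524/247 ≈ 48739.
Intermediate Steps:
E(b, s) = -503/247
(110936 + E(-5*0*0 + 2, -591)) - 62195 = (110936 - 503/247) - 62195 = 27400689/247 - 62195 = 12038524/247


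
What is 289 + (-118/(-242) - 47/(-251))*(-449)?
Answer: -425485/30371 ≈ -14.010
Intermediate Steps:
289 + (-118/(-242) - 47/(-251))*(-449) = 289 + (-118*(-1/242) - 47*(-1/251))*(-449) = 289 + (59/121 + 47/251)*(-449) = 289 + (20496/30371)*(-449) = 289 - 9202704/30371 = -425485/30371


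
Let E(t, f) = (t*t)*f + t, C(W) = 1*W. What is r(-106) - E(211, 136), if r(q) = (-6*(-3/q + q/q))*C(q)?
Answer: -6054413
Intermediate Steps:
C(W) = W
E(t, f) = t + f*t**2 (E(t, f) = t**2*f + t = f*t**2 + t = t + f*t**2)
r(q) = q*(-6 + 18/q) (r(q) = (-6*(-3/q + q/q))*q = (-6*(-3/q + 1))*q = (-6*(1 - 3/q))*q = (-6 + 18/q)*q = q*(-6 + 18/q))
r(-106) - E(211, 136) = (18 - 6*(-106)) - 211*(1 + 136*211) = (18 + 636) - 211*(1 + 28696) = 654 - 211*28697 = 654 - 1*6055067 = 654 - 6055067 = -6054413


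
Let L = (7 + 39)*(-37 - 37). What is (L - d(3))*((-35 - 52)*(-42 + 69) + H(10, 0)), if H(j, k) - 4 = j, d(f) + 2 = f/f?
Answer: 7946005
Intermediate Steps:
L = -3404 (L = 46*(-74) = -3404)
d(f) = -1 (d(f) = -2 + f/f = -2 + 1 = -1)
H(j, k) = 4 + j
(L - d(3))*((-35 - 52)*(-42 + 69) + H(10, 0)) = (-3404 - 1*(-1))*((-35 - 52)*(-42 + 69) + (4 + 10)) = (-3404 + 1)*(-87*27 + 14) = -3403*(-2349 + 14) = -3403*(-2335) = 7946005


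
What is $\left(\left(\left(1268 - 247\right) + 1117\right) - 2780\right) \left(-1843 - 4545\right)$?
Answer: $4101096$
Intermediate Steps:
$\left(\left(\left(1268 - 247\right) + 1117\right) - 2780\right) \left(-1843 - 4545\right) = \left(\left(1021 + 1117\right) - 2780\right) \left(-6388\right) = \left(2138 - 2780\right) \left(-6388\right) = \left(-642\right) \left(-6388\right) = 4101096$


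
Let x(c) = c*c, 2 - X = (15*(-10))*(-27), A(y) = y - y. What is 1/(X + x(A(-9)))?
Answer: -1/4048 ≈ -0.00024704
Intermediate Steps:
A(y) = 0
X = -4048 (X = 2 - 15*(-10)*(-27) = 2 - (-150)*(-27) = 2 - 1*4050 = 2 - 4050 = -4048)
x(c) = c²
1/(X + x(A(-9))) = 1/(-4048 + 0²) = 1/(-4048 + 0) = 1/(-4048) = -1/4048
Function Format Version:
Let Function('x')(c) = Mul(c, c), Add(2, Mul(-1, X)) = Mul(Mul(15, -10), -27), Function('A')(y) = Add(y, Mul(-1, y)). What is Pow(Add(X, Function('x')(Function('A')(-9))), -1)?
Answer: Rational(-1, 4048) ≈ -0.00024704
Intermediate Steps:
Function('A')(y) = 0
X = -4048 (X = Add(2, Mul(-1, Mul(Mul(15, -10), -27))) = Add(2, Mul(-1, Mul(-150, -27))) = Add(2, Mul(-1, 4050)) = Add(2, -4050) = -4048)
Function('x')(c) = Pow(c, 2)
Pow(Add(X, Function('x')(Function('A')(-9))), -1) = Pow(Add(-4048, Pow(0, 2)), -1) = Pow(Add(-4048, 0), -1) = Pow(-4048, -1) = Rational(-1, 4048)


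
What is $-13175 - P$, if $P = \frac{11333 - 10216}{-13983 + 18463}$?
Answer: $- \frac{59025117}{4480} \approx -13175.0$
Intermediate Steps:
$P = \frac{1117}{4480} \approx 0.24933$
$-13175 - P = -13175 - \frac{1117}{4480} = - \frac{59025117}{4480}$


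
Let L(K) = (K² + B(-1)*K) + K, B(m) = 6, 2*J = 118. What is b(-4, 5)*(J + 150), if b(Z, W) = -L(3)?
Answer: -6270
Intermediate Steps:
J = 59 (J = (½)*118 = 59)
L(K) = K² + 7*K (L(K) = (K² + 6*K) + K = K² + 7*K)
b(Z, W) = -30 (b(Z, W) = -3*(7 + 3) = -3*10 = -1*30 = -30)
b(-4, 5)*(J + 150) = -30*(59 + 150) = -30*209 = -6270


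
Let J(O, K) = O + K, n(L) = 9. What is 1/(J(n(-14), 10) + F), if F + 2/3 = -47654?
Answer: -3/142907 ≈ -2.0993e-5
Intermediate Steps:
F = -142964/3 (F = -⅔ - 47654 = -142964/3 ≈ -47655.)
J(O, K) = K + O
1/(J(n(-14), 10) + F) = 1/((10 + 9) - 142964/3) = 1/(19 - 142964/3) = 1/(-142907/3) = -3/142907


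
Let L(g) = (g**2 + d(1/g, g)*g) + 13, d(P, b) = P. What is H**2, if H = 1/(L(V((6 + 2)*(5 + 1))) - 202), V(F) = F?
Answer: 1/4477456 ≈ 2.2334e-7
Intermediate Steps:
L(g) = 14 + g**2 (L(g) = (g**2 + g/g) + 13 = (g**2 + 1) + 13 = (1 + g**2) + 13 = 14 + g**2)
H = 1/2116 (H = 1/((14 + ((6 + 2)*(5 + 1))**2) - 202) = 1/((14 + (8*6)**2) - 202) = 1/((14 + 48**2) - 202) = 1/((14 + 2304) - 202) = 1/(2318 - 202) = 1/2116 ≈ 0.00047259)
H**2 = (1/2116)**2 = 1/4477456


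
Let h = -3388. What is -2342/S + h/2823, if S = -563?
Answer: 4704022/1589349 ≈ 2.9597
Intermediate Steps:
-2342/S + h/2823 = -2342/(-563) - 3388/2823 = -2342*(-1/563) - 3388*1/2823 = 2342/563 - 3388/2823 = 4704022/1589349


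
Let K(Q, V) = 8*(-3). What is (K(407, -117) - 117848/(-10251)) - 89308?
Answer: -915624484/10251 ≈ -89321.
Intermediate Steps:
K(Q, V) = -24
(K(407, -117) - 117848/(-10251)) - 89308 = (-24 - 117848/(-10251)) - 89308 = (-24 - 117848*(-1/10251)) - 89308 = (-24 + 117848/10251) - 89308 = -128176/10251 - 89308 = -915624484/10251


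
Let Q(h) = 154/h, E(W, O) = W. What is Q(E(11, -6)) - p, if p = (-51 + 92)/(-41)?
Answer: 15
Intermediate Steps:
p = -1 (p = 41*(-1/41) = -1)
Q(E(11, -6)) - p = 154/11 - 1*(-1) = 154*(1/11) + 1 = 14 + 1 = 15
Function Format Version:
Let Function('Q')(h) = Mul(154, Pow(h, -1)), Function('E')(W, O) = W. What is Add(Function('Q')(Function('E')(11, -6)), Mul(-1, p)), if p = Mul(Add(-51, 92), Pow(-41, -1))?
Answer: 15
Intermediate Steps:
p = -1 (p = Mul(41, Rational(-1, 41)) = -1)
Add(Function('Q')(Function('E')(11, -6)), Mul(-1, p)) = Add(Mul(154, Pow(11, -1)), Mul(-1, -1)) = Add(Mul(154, Rational(1, 11)), 1) = Add(14, 1) = 15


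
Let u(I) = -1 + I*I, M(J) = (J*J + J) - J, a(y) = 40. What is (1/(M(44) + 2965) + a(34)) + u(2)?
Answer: 210744/4901 ≈ 43.000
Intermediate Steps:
M(J) = J² (M(J) = (J² + J) - J = (J + J²) - J = J²)
u(I) = -1 + I²
(1/(M(44) + 2965) + a(34)) + u(2) = (1/(44² + 2965) + 40) + (-1 + 2²) = (1/(1936 + 2965) + 40) + (-1 + 4) = (1/4901 + 40) + 3 = 196041/4901 + 3 = 210744/4901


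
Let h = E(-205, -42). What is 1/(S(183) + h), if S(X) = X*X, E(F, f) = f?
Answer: 1/33447 ≈ 2.9898e-5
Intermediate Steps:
S(X) = X²
h = -42
1/(S(183) + h) = 1/(183² - 42) = 1/(33489 - 42) = 1/33447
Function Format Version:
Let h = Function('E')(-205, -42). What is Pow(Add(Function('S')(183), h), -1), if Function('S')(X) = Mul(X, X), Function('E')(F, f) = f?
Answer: Rational(1, 33447) ≈ 2.9898e-5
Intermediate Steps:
Function('S')(X) = Pow(X, 2)
h = -42
Pow(Add(Function('S')(183), h), -1) = Pow(Add(Pow(183, 2), -42), -1) = Pow(Add(33489, -42), -1) = Pow(33447, -1) = Rational(1, 33447)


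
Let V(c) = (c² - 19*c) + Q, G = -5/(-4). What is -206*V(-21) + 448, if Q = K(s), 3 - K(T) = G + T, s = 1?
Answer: -345493/2 ≈ -1.7275e+5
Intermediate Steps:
G = 5/4 (G = -5*(-¼) = 5/4 ≈ 1.2500)
K(T) = 7/4 - T (K(T) = 3 - (5/4 + T) = 3 + (-5/4 - T) = 7/4 - T)
Q = ¾ (Q = 7/4 - 1*1 = 7/4 - 1 = ¾ ≈ 0.75000)
V(c) = ¾ + c² - 19*c (V(c) = (c² - 19*c) + ¾ = ¾ + c² - 19*c)
-206*V(-21) + 448 = -206*(¾ + (-21)² - 19*(-21)) + 448 = -206*(¾ + 441 + 399) + 448 = -206*3363/4 + 448 = -346389/2 + 448 = -345493/2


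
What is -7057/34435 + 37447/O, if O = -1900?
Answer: -260579149/13085300 ≈ -19.914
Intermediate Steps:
-7057/34435 + 37447/O = -7057/34435 + 37447/(-1900) = -7057*1/34435 + 37447*(-1/1900) = -7057/34435 - 37447/1900 = -260579149/13085300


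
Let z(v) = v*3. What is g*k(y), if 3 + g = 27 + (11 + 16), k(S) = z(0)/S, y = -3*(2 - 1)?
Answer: 0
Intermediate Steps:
z(v) = 3*v
y = -3 (y = -3*1 = -3)
k(S) = 0 (k(S) = (3*0)/S = 0/S = 0)
g = 51 (g = -3 + (27 + (11 + 16)) = -3 + (27 + 27) = -3 + 54 = 51)
g*k(y) = 51*0 = 0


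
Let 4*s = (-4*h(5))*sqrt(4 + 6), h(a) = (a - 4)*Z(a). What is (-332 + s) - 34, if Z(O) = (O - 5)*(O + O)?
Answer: -366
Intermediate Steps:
Z(O) = 2*O*(-5 + O) (Z(O) = (-5 + O)*(2*O) = 2*O*(-5 + O))
h(a) = 2*a*(-5 + a)*(-4 + a) (h(a) = (a - 4)*(2*a*(-5 + a)) = (-4 + a)*(2*a*(-5 + a)) = 2*a*(-5 + a)*(-4 + a))
s = 0 (s = ((-8*5*(-5 + 5)*(-4 + 5))*sqrt(4 + 6))/4 = ((-8*5*0)*sqrt(10))/4 = ((-4*0)*sqrt(10))/4 = (0*sqrt(10))/4 = (1/4)*0 = 0)
(-332 + s) - 34 = (-332 + 0) - 34 = -332 - 34 = -366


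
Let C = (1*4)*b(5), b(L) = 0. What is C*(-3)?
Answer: 0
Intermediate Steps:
C = 0 (C = (1*4)*0 = 4*0 = 0)
C*(-3) = 0*(-3) = 0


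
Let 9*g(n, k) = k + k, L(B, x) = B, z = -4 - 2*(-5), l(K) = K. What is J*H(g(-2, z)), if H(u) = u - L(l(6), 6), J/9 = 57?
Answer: -2394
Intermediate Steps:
J = 513 (J = 9*57 = 513)
z = 6 (z = -4 + 10 = 6)
g(n, k) = 2*k/9 (g(n, k) = (k + k)/9 = (2*k)/9 = 2*k/9)
H(u) = -6 + u (H(u) = u - 1*6 = u - 6 = -6 + u)
J*H(g(-2, z)) = 513*(-6 + (2/9)*6) = 513*(-6 + 4/3) = 513*(-14/3) = -2394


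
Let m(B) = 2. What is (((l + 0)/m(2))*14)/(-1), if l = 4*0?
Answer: 0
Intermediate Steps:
l = 0
(((l + 0)/m(2))*14)/(-1) = (((0 + 0)/2)*14)/(-1) = ((0*(½))*14)*(-1) = (0*14)*(-1) = 0*(-1) = 0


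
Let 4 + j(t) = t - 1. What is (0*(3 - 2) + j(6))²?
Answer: 1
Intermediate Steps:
j(t) = -5 + t (j(t) = -4 + (t - 1) = -4 + (-1 + t) = -5 + t)
(0*(3 - 2) + j(6))² = (0*(3 - 2) + (-5 + 6))² = (0*1 + 1)² = (0 + 1)² = 1² = 1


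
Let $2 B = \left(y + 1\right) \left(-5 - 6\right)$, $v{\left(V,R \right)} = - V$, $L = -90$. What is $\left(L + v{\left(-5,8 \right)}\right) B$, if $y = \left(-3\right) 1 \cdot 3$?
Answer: $-3740$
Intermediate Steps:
$y = -9$ ($y = \left(-3\right) 3 = -9$)
$B = 44$ ($B = \frac{\left(-9 + 1\right) \left(-5 - 6\right)}{2} = \frac{\left(-8\right) \left(-5 - 6\right)}{2} = \frac{\left(-8\right) \left(-11\right)}{2} = \frac{1}{2} \cdot 88 = 44$)
$\left(L + v{\left(-5,8 \right)}\right) B = \left(-90 - -5\right) 44 = \left(-90 + 5\right) 44 = \left(-85\right) 44 = -3740$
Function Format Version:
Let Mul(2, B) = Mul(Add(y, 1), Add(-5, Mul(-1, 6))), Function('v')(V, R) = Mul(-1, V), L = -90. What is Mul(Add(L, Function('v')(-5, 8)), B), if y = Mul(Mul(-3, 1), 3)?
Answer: -3740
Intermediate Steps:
y = -9 (y = Mul(-3, 3) = -9)
B = 44 (B = Mul(Rational(1, 2), Mul(Add(-9, 1), Add(-5, Mul(-1, 6)))) = Mul(Rational(1, 2), Mul(-8, Add(-5, -6))) = Mul(Rational(1, 2), Mul(-8, -11)) = Mul(Rational(1, 2), 88) = 44)
Mul(Add(L, Function('v')(-5, 8)), B) = Mul(Add(-90, Mul(-1, -5)), 44) = Mul(Add(-90, 5), 44) = Mul(-85, 44) = -3740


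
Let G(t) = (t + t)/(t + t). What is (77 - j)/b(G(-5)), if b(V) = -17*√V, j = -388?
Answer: -465/17 ≈ -27.353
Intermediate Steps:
G(t) = 1 (G(t) = (2*t)/((2*t)) = (2*t)*(1/(2*t)) = 1)
(77 - j)/b(G(-5)) = (77 - 1*(-388))/((-17*√1)) = (77 + 388)/((-17*1)) = 465/(-17) = 465*(-1/17) = -465/17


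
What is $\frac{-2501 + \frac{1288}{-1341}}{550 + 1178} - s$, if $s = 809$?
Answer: $- \frac{1878008761}{2317248} \approx -810.45$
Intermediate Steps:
$\frac{-2501 + \frac{1288}{-1341}}{550 + 1178} - s = \frac{-2501 + \frac{1288}{-1341}}{550 + 1178} - 809 = \frac{-2501 + 1288 \left(- \frac{1}{1341}\right)}{1728} - 809 = \left(-2501 - \frac{1288}{1341}\right) \frac{1}{1728} - 809 = \left(- \frac{3355129}{1341}\right) \frac{1}{1728} - 809 = - \frac{3355129}{2317248} - 809 = - \frac{1878008761}{2317248}$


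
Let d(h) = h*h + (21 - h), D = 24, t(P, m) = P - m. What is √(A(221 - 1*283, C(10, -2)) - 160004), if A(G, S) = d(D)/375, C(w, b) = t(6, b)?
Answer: I*√100001545/25 ≈ 400.0*I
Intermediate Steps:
C(w, b) = 6 - b
d(h) = 21 + h² - h (d(h) = h² + (21 - h) = 21 + h² - h)
A(G, S) = 191/125 (A(G, S) = (21 + 24² - 1*24)/375 = (21 + 576 - 24)*(1/375) = 573*(1/375) = 191/125)
√(A(221 - 1*283, C(10, -2)) - 160004) = √(191/125 - 160004) = √(-20000309/125) = I*√100001545/25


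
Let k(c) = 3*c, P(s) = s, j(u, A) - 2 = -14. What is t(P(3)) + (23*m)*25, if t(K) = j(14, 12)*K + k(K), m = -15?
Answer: -8652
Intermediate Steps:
j(u, A) = -12 (j(u, A) = 2 - 14 = -12)
t(K) = -9*K (t(K) = -12*K + 3*K = -9*K)
t(P(3)) + (23*m)*25 = -9*3 + (23*(-15))*25 = -27 - 345*25 = -27 - 8625 = -8652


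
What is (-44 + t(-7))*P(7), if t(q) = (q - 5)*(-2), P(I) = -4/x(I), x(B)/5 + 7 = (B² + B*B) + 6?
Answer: 16/97 ≈ 0.16495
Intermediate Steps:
x(B) = -5 + 10*B² (x(B) = -35 + 5*((B² + B*B) + 6) = -35 + 5*((B² + B²) + 6) = -35 + 5*(2*B² + 6) = -35 + 5*(6 + 2*B²) = -35 + (30 + 10*B²) = -5 + 10*B²)
P(I) = -4/(-5 + 10*I²)
t(q) = 10 - 2*q (t(q) = (-5 + q)*(-2) = 10 - 2*q)
(-44 + t(-7))*P(7) = (-44 + (10 - 2*(-7)))*(-4/(-5 + 10*7²)) = (-44 + (10 + 14))*(-4/(-5 + 10*49)) = (-44 + 24)*(-4/(-5 + 490)) = -(-80)/485 = -20*(-4/485) = 16/97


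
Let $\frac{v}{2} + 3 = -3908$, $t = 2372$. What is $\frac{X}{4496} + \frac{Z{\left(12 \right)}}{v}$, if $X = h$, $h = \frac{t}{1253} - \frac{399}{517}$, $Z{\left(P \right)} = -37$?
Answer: $\frac{56722356423}{11390839500656} \approx 0.0049796$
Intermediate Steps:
$v = -7822$ ($v = -6 + 2 \left(-3908\right) = -6 - 7816 = -7822$)
$h = \frac{726377}{647801}$ ($h = \frac{2372}{1253} - \frac{399}{517} = \frac{726377}{647801} \approx 1.1213$)
$X = \frac{726377}{647801} \approx 1.1213$
$\frac{X}{4496} + \frac{Z{\left(12 \right)}}{v} = \frac{726377}{647801 \cdot 4496} - \frac{37}{-7822} = \frac{726377}{647801} \cdot \frac{1}{4496} - - \frac{37}{7822} = \frac{726377}{2912513296} + \frac{37}{7822} = \frac{56722356423}{11390839500656}$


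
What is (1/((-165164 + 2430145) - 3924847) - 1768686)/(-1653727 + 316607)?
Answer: 2935781756077/2219440025920 ≈ 1.3228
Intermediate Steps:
(1/((-165164 + 2430145) - 3924847) - 1768686)/(-1653727 + 316607) = (1/(2264981 - 3924847) - 1768686)/(-1337120) = (1/(-1659866) - 1768686)*(-1/1337120) = (-1/1659866 - 1768686)*(-1/1337120) = -2935781756077/1659866*(-1/1337120) = 2935781756077/2219440025920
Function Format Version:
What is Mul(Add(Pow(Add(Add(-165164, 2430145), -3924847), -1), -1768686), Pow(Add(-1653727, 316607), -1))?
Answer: Rational(2935781756077, 2219440025920) ≈ 1.3228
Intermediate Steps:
Mul(Add(Pow(Add(Add(-165164, 2430145), -3924847), -1), -1768686), Pow(Add(-1653727, 316607), -1)) = Mul(Add(Pow(Add(2264981, -3924847), -1), -1768686), Pow(-1337120, -1)) = Mul(Add(Pow(-1659866, -1), -1768686), Rational(-1, 1337120)) = Mul(Add(Rational(-1, 1659866), -1768686), Rational(-1, 1337120)) = Mul(Rational(-2935781756077, 1659866), Rational(-1, 1337120)) = Rational(2935781756077, 2219440025920)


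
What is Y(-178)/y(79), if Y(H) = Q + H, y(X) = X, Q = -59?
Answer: -3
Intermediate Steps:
Y(H) = -59 + H
Y(-178)/y(79) = (-59 - 178)/79 = -237*1/79 = -3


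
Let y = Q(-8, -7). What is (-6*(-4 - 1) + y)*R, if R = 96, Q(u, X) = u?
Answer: 2112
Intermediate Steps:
y = -8
(-6*(-4 - 1) + y)*R = (-6*(-4 - 1) - 8)*96 = (-6*(-5) - 8)*96 = (30 - 8)*96 = 22*96 = 2112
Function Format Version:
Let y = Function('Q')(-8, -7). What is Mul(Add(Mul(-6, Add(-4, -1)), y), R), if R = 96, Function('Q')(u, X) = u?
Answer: 2112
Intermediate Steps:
y = -8
Mul(Add(Mul(-6, Add(-4, -1)), y), R) = Mul(Add(Mul(-6, Add(-4, -1)), -8), 96) = Mul(Add(Mul(-6, -5), -8), 96) = Mul(Add(30, -8), 96) = Mul(22, 96) = 2112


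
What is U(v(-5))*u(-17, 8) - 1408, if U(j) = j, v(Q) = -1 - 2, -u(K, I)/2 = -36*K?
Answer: 2264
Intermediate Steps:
u(K, I) = 72*K (u(K, I) = -(-72)*K = 72*K)
v(Q) = -3
U(v(-5))*u(-17, 8) - 1408 = -216*(-17) - 1408 = -3*(-1224) - 1408 = 3672 - 1408 = 2264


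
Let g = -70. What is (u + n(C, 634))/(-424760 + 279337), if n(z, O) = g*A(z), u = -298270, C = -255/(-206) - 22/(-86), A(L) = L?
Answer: 1321500915/644078467 ≈ 2.0518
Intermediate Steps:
C = 13231/8858 (C = -255*(-1/206) - 22*(-1/86) = 255/206 + 11/43 = 13231/8858 ≈ 1.4937)
n(z, O) = -70*z
(u + n(C, 634))/(-424760 + 279337) = (-298270 - 70*13231/8858)/(-424760 + 279337) = (-298270 - 463085/4429)/(-145423) = -1321500915/4429*(-1/145423) = 1321500915/644078467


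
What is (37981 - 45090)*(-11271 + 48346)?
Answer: -263566175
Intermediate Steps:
(37981 - 45090)*(-11271 + 48346) = -7109*37075 = -263566175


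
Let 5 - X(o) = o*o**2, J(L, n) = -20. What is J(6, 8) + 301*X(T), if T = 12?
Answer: -518643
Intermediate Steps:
X(o) = 5 - o**3 (X(o) = 5 - o*o**2 = 5 - o**3)
J(6, 8) + 301*X(T) = -20 + 301*(5 - 1*12**3) = -20 + 301*(5 - 1*1728) = -20 + 301*(5 - 1728) = -20 + 301*(-1723) = -20 - 518623 = -518643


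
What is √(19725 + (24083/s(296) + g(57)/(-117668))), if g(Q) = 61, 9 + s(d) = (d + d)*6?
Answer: √857364884667997627251/208448862 ≈ 140.47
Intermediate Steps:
s(d) = -9 + 12*d (s(d) = -9 + (d + d)*6 = -9 + (2*d)*6 = -9 + 12*d)
√(19725 + (24083/s(296) + g(57)/(-117668))) = √(19725 + (24083/(-9 + 12*296) + 61/(-117668))) = √(19725 + (24083/(-9 + 3552) + 61*(-1/117668))) = √(19725 + (24083/3543 - 61/117668)) = √(19725 + 2833582321/416897724) = √(8226141188221/416897724) = √857364884667997627251/208448862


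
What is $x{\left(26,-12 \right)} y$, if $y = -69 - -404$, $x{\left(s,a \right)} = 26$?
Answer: $8710$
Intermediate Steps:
$y = 335$ ($y = -69 + 404 = 335$)
$x{\left(26,-12 \right)} y = 26 \cdot 335 = 8710$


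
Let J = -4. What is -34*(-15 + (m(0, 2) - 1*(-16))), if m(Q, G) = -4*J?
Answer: -578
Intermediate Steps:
m(Q, G) = 16 (m(Q, G) = -4*(-4) = 16)
-34*(-15 + (m(0, 2) - 1*(-16))) = -34*(-15 + (16 - 1*(-16))) = -34*(-15 + (16 + 16)) = -34*(-15 + 32) = -34*17 = -578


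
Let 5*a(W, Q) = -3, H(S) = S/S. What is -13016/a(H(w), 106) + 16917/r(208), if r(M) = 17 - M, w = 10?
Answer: 12379529/573 ≈ 21605.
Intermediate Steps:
H(S) = 1
a(W, Q) = -⅗ (a(W, Q) = (⅕)*(-3) = -⅗)
-13016/a(H(w), 106) + 16917/r(208) = -13016/(-⅗) + 16917/(17 - 1*208) = -13016*(-5/3) + 16917/(17 - 208) = 65080/3 + 16917/(-191) = 65080/3 + 16917*(-1/191) = 65080/3 - 16917/191 = 12379529/573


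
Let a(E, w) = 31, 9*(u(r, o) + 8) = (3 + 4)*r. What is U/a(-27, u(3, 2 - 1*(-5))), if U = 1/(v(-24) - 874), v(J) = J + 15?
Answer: -1/27373 ≈ -3.6532e-5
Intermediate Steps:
u(r, o) = -8 + 7*r/9 (u(r, o) = -8 + ((3 + 4)*r)/9 = -8 + (7*r)/9 = -8 + 7*r/9)
v(J) = 15 + J
U = -1/883 (U = 1/((15 - 24) - 874) = 1/(-9 - 874) = 1/(-883) = -1/883 ≈ -0.0011325)
U/a(-27, u(3, 2 - 1*(-5))) = -1/883/31 = -1/883*1/31 = -1/27373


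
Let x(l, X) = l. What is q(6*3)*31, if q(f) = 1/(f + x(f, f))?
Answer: 31/36 ≈ 0.86111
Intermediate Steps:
q(f) = 1/(2*f) (q(f) = 1/(f + f) = 1/(2*f))
q(6*3)*31 = (1/(2*((6*3))))*31 = ((½)/18)*31 = ((½)*(1/18))*31 = (1/36)*31 = 31/36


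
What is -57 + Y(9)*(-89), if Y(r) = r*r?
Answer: -7266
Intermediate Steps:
Y(r) = r**2
-57 + Y(9)*(-89) = -57 + 9**2*(-89) = -57 + 81*(-89) = -57 - 7209 = -7266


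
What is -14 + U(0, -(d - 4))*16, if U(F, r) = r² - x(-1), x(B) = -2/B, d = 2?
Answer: 18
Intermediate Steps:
U(F, r) = -2 + r² (U(F, r) = r² - (-2)/(-1) = r² - (-2)*(-1) = r² - 1*2 = r² - 2 = -2 + r²)
-14 + U(0, -(d - 4))*16 = -14 + (-2 + (-(2 - 4))²)*16 = -14 + (-2 + (-1*(-2))²)*16 = -14 + (-2 + 2²)*16 = -14 + (-2 + 4)*16 = -14 + 2*16 = -14 + 32 = 18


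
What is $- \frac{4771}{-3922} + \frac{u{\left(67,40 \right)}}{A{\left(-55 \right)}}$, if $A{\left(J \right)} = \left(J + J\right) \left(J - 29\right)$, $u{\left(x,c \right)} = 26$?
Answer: $\frac{11046503}{9059820} \approx 1.2193$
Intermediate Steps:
$A{\left(J \right)} = 2 J \left(-29 + J\right)$
$- \frac{4771}{-3922} + \frac{u{\left(67,40 \right)}}{A{\left(-55 \right)}} = - \frac{4771}{-3922} + \frac{26}{2 \left(-55\right) \left(-29 - 55\right)} = \left(-4771\right) \left(- \frac{1}{3922}\right) + \frac{26}{2 \left(-55\right) \left(-84\right)} = \frac{4771}{3922} + \frac{26}{9240} = \frac{4771}{3922} + 26 \cdot \frac{1}{9240} = \frac{4771}{3922} + \frac{13}{4620} = \frac{11046503}{9059820}$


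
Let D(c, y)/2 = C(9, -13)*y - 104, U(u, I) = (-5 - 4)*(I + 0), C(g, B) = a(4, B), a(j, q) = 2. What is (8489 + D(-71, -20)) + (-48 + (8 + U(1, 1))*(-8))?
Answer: 8161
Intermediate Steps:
C(g, B) = 2
U(u, I) = -9*I
D(c, y) = -208 + 4*y (D(c, y) = 2*(2*y - 104) = 2*(-104 + 2*y) = -208 + 4*y)
(8489 + D(-71, -20)) + (-48 + (8 + U(1, 1))*(-8)) = (8489 + (-208 + 4*(-20))) + (-48 + (8 - 9*1)*(-8)) = (8489 + (-208 - 80)) + (-48 + (8 - 9)*(-8)) = (8489 - 288) + (-48 - 1*(-8)) = 8201 + (-48 + 8) = 8201 - 40 = 8161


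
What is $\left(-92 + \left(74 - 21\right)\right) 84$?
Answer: $-3276$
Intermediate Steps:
$\left(-92 + \left(74 - 21\right)\right) 84 = \left(-92 + 53\right) 84 = \left(-39\right) 84 = -3276$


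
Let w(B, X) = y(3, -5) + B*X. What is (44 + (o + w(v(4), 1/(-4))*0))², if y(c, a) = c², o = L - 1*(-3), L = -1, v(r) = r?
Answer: 2116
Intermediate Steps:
o = 2 (o = -1 - 1*(-3) = -1 + 3 = 2)
w(B, X) = 9 + B*X (w(B, X) = 3² + B*X = 9 + B*X)
(44 + (o + w(v(4), 1/(-4))*0))² = (44 + (2 + (9 + 4/(-4))*0))² = (44 + (2 + (9 + 4*(-¼))*0))² = (44 + (2 + (9 - 1)*0))² = (44 + (2 + 8*0))² = (44 + (2 + 0))² = (44 + 2)² = 46² = 2116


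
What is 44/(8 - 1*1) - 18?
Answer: -82/7 ≈ -11.714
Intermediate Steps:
44/(8 - 1*1) - 18 = 44/(8 - 1) - 18 = 44/7 - 18 = -82/7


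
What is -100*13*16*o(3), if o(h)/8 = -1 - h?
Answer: 665600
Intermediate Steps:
o(h) = -8 - 8*h (o(h) = 8*(-1 - h) = -8 - 8*h)
-100*13*16*o(3) = -100*13*16*(-8 - 8*3) = -20800*(-8 - 24) = -20800*(-32) = -100*(-6656) = 665600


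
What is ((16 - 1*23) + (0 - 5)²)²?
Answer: 324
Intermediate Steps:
((16 - 1*23) + (0 - 5)²)² = ((16 - 23) + (-5)²)² = (-7 + 25)² = 18² = 324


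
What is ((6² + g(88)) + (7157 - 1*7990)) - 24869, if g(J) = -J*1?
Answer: -25754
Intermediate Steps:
g(J) = -J
((6² + g(88)) + (7157 - 1*7990)) - 24869 = ((6² - 1*88) + (7157 - 1*7990)) - 24869 = ((36 - 88) + (7157 - 7990)) - 24869 = (-52 - 833) - 24869 = -885 - 24869 = -25754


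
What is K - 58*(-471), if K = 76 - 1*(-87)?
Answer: 27481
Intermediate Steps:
K = 163 (K = 76 + 87 = 163)
K - 58*(-471) = 163 - 58*(-471) = 163 + 27318 = 27481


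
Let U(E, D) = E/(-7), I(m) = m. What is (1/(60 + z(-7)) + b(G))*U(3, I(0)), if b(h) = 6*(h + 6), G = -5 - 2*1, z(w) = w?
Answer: 951/371 ≈ 2.5633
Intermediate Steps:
U(E, D) = -E/7 (U(E, D) = E*(-⅐) = -E/7)
G = -7 (G = -5 - 2 = -7)
b(h) = 36 + 6*h (b(h) = 6*(6 + h) = 36 + 6*h)
(1/(60 + z(-7)) + b(G))*U(3, I(0)) = (1/(60 - 7) + (36 + 6*(-7)))*(-⅐*3) = (1/53 + (36 - 42))*(-3/7) = (1/53 - 6)*(-3/7) = -317/53*(-3/7) = 951/371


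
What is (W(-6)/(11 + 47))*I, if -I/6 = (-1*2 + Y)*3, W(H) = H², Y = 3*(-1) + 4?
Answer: 324/29 ≈ 11.172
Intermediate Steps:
Y = 1 (Y = -3 + 4 = 1)
I = 18 (I = -6*(-1*2 + 1)*3 = -6*(-2 + 1)*3 = -(-6)*3 = -6*(-3) = 18)
(W(-6)/(11 + 47))*I = ((-6)²/(11 + 47))*18 = (36/58)*18 = (36*(1/58))*18 = (18/29)*18 = 324/29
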